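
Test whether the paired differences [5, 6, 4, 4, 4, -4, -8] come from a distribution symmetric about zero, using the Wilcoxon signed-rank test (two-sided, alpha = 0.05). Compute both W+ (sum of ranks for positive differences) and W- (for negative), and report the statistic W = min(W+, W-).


Step 1: Drop any zero differences (none here) and take |d_i|.
|d| = [5, 6, 4, 4, 4, 4, 8]
Step 2: Midrank |d_i| (ties get averaged ranks).
ranks: |5|->5, |6|->6, |4|->2.5, |4|->2.5, |4|->2.5, |4|->2.5, |8|->7
Step 3: Attach original signs; sum ranks with positive sign and with negative sign.
W+ = 5 + 6 + 2.5 + 2.5 + 2.5 = 18.5
W- = 2.5 + 7 = 9.5
(Check: W+ + W- = 28 should equal n(n+1)/2 = 28.)
Step 4: Test statistic W = min(W+, W-) = 9.5.
Step 5: Ties in |d|, so use the tie-corrected normal approximation.
        E[W] = n(n+1)/4 = 7*8/4 = 14.
        Tie groups: |d|=4 (t=4); sum(t^3 - t) = 60.
        Var[W] = n(n+1)(2n+1)/24 - sum(t^3-t)/48 = 840/24 - 60/48 = 33.75.
        z = (W - E[W]) / sqrt(Var[W]) = (9.5 - 14) / 5.8095 = -0.7746.
        Two-sided p = 2*Phi(z) = 0.438578.
Step 6: alpha = 0.05. fail to reject H0.

W+ = 18.5, W- = 9.5, W = min = 9.5, p = 0.438578, fail to reject H0.


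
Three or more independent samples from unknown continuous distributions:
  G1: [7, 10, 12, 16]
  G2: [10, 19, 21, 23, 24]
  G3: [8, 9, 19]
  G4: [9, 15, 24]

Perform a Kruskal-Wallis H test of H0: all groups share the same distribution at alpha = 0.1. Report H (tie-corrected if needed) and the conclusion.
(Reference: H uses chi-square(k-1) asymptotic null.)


Step 1: Combine all N = 15 observations and assign midranks.
sorted (value, group, rank): (7,G1,1), (8,G3,2), (9,G3,3.5), (9,G4,3.5), (10,G1,5.5), (10,G2,5.5), (12,G1,7), (15,G4,8), (16,G1,9), (19,G2,10.5), (19,G3,10.5), (21,G2,12), (23,G2,13), (24,G2,14.5), (24,G4,14.5)
Step 2: Sum ranks within each group.
R_1 = 22.5 (n_1 = 4)
R_2 = 55.5 (n_2 = 5)
R_3 = 16 (n_3 = 3)
R_4 = 26 (n_4 = 3)
Step 3: H = 12/(N(N+1)) * sum(R_i^2/n_i) - 3(N+1)
     = 12/(15*16) * (22.5^2/4 + 55.5^2/5 + 16^2/3 + 26^2/3) - 3*16
     = 0.050000 * 1053.28 - 48
     = 4.663958.
Step 4: Ties present; correction factor C = 1 - 24/(15^3 - 15) = 0.992857. Corrected H = 4.663958 / 0.992857 = 4.697512.
Step 5: Under H0, H ~ chi^2(3); p-value = 0.195335.
Step 6: alpha = 0.1. fail to reject H0.

H = 4.6975, df = 3, p = 0.195335, fail to reject H0.


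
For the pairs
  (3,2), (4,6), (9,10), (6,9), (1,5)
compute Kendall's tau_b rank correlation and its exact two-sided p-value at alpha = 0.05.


Step 1: Enumerate the 10 unordered pairs (i,j) with i<j and classify each by sign(x_j-x_i) * sign(y_j-y_i).
  (1,2):dx=+1,dy=+4->C; (1,3):dx=+6,dy=+8->C; (1,4):dx=+3,dy=+7->C; (1,5):dx=-2,dy=+3->D
  (2,3):dx=+5,dy=+4->C; (2,4):dx=+2,dy=+3->C; (2,5):dx=-3,dy=-1->C; (3,4):dx=-3,dy=-1->C
  (3,5):dx=-8,dy=-5->C; (4,5):dx=-5,dy=-4->C
Step 2: C = 9, D = 1, total pairs = 10.
Step 3: tau = (C - D)/(n(n-1)/2) = (9 - 1)/10 = 0.800000.
Step 4: Exact two-sided p-value (enumerate n! = 120 permutations of y under H0): p = 0.083333.
Step 5: alpha = 0.05. fail to reject H0.

tau_b = 0.8000 (C=9, D=1), p = 0.083333, fail to reject H0.


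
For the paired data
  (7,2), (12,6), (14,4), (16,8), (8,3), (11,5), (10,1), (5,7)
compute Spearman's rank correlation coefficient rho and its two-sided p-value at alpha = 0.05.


Step 1: Rank x and y separately (midranks; no ties here).
rank(x): 7->2, 12->6, 14->7, 16->8, 8->3, 11->5, 10->4, 5->1
rank(y): 2->2, 6->6, 4->4, 8->8, 3->3, 5->5, 1->1, 7->7
Step 2: d_i = R_x(i) - R_y(i); compute d_i^2.
  (2-2)^2=0, (6-6)^2=0, (7-4)^2=9, (8-8)^2=0, (3-3)^2=0, (5-5)^2=0, (4-1)^2=9, (1-7)^2=36
sum(d^2) = 54.
Step 3: rho = 1 - 6*54 / (8*(8^2 - 1)) = 1 - 324/504 = 0.357143.
Step 4: Under H0, t = rho * sqrt((n-2)/(1-rho^2)) = 0.9366 ~ t(6).
Step 5: Two-sided p-value from the t-distribution with 6 df = 0.385121.
Step 6: alpha = 0.05. fail to reject H0.

rho = 0.3571, p = 0.385121, fail to reject H0 at alpha = 0.05.


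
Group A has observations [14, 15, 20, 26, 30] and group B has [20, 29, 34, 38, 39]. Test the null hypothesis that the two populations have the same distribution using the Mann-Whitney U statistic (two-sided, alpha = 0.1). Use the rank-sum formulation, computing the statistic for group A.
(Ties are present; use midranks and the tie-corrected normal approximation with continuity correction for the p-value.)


Step 1: Combine and sort all 10 observations; assign midranks.
sorted (value, group): (14,X), (15,X), (20,X), (20,Y), (26,X), (29,Y), (30,X), (34,Y), (38,Y), (39,Y)
ranks: 14->1, 15->2, 20->3.5, 20->3.5, 26->5, 29->6, 30->7, 34->8, 38->9, 39->10
Step 2: Rank sum for X: R1 = 1 + 2 + 3.5 + 5 + 7 = 18.5.
Step 3: U_X = R1 - n1(n1+1)/2 = 18.5 - 5*6/2 = 18.5 - 15 = 3.5.
       U_Y = n1*n2 - U_X = 25 - 3.5 = 21.5.
Step 4: Ties are present, so use the tie-corrected normal approximation (with continuity correction) for the p-value.
Step 5: p-value = 0.074913; compare to alpha = 0.1. reject H0.

U_X = 3.5, p = 0.074913, reject H0 at alpha = 0.1.


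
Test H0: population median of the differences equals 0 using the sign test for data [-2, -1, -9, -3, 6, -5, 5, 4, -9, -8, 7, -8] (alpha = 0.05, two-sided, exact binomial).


Step 1: Discard zero differences. Original n = 12; n_eff = number of nonzero differences = 12.
Nonzero differences (with sign): -2, -1, -9, -3, +6, -5, +5, +4, -9, -8, +7, -8
Step 2: Count signs: positive = 4, negative = 8.
Step 3: Under H0: P(positive) = 0.5, so the number of positives S ~ Bin(12, 0.5).
Step 4: Two-sided exact p-value = sum of Bin(12,0.5) probabilities at or below the observed probability = 0.387695.
Step 5: alpha = 0.05. fail to reject H0.

n_eff = 12, pos = 4, neg = 8, p = 0.387695, fail to reject H0.


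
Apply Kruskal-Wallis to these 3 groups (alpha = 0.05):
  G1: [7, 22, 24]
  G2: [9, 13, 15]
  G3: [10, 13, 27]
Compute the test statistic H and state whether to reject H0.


Step 1: Combine all N = 9 observations and assign midranks.
sorted (value, group, rank): (7,G1,1), (9,G2,2), (10,G3,3), (13,G2,4.5), (13,G3,4.5), (15,G2,6), (22,G1,7), (24,G1,8), (27,G3,9)
Step 2: Sum ranks within each group.
R_1 = 16 (n_1 = 3)
R_2 = 12.5 (n_2 = 3)
R_3 = 16.5 (n_3 = 3)
Step 3: H = 12/(N(N+1)) * sum(R_i^2/n_i) - 3(N+1)
     = 12/(9*10) * (16^2/3 + 12.5^2/3 + 16.5^2/3) - 3*10
     = 0.133333 * 228.167 - 30
     = 0.422222.
Step 4: Ties present; correction factor C = 1 - 6/(9^3 - 9) = 0.991667. Corrected H = 0.422222 / 0.991667 = 0.425770.
Step 5: Under H0, H ~ chi^2(2); p-value = 0.808249.
Step 6: alpha = 0.05. fail to reject H0.

H = 0.4258, df = 2, p = 0.808249, fail to reject H0.


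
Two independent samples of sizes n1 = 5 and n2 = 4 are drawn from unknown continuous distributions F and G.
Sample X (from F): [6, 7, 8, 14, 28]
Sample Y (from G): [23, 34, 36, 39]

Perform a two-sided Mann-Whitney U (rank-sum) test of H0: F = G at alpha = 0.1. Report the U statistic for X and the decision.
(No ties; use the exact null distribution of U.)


Step 1: Combine and sort all 9 observations; assign midranks.
sorted (value, group): (6,X), (7,X), (8,X), (14,X), (23,Y), (28,X), (34,Y), (36,Y), (39,Y)
ranks: 6->1, 7->2, 8->3, 14->4, 23->5, 28->6, 34->7, 36->8, 39->9
Step 2: Rank sum for X: R1 = 1 + 2 + 3 + 4 + 6 = 16.
Step 3: U_X = R1 - n1(n1+1)/2 = 16 - 5*6/2 = 16 - 15 = 1.
       U_Y = n1*n2 - U_X = 20 - 1 = 19.
Step 4: No ties, so the exact null distribution of U (based on enumerating the C(9,5) = 126 equally likely rank assignments) gives the two-sided p-value.
Step 5: p-value = 0.031746; compare to alpha = 0.1. reject H0.

U_X = 1, p = 0.031746, reject H0 at alpha = 0.1.


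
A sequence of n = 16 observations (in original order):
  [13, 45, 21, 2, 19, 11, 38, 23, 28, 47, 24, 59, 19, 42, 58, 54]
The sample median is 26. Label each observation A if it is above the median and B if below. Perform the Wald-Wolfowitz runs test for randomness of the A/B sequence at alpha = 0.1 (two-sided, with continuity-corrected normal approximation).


Step 1: Compute median = 26; label A = above, B = below.
Labels in order: BABBBBABAABABAAA  (n_A = 8, n_B = 8)
Step 2: Count runs R = 10.
Step 3: Under H0 (random ordering), E[R] = 2*n_A*n_B/(n_A+n_B) + 1 = 2*8*8/16 + 1 = 9.0000.
        Var[R] = 2*n_A*n_B*(2*n_A*n_B - n_A - n_B) / ((n_A+n_B)^2 * (n_A+n_B-1)) = 14336/3840 = 3.7333.
        SD[R] = 1.9322.
Step 4: Continuity-corrected z = (R - 0.5 - E[R]) / SD[R] = (10 - 0.5 - 9.0000) / 1.9322 = 0.2588.
Step 5: Two-sided p-value via normal approximation = 2*(1 - Phi(|z|)) = 0.795809.
Step 6: alpha = 0.1. fail to reject H0.

R = 10, z = 0.2588, p = 0.795809, fail to reject H0.


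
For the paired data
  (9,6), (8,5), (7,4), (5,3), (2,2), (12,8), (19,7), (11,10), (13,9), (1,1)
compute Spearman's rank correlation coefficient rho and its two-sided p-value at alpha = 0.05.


Step 1: Rank x and y separately (midranks; no ties here).
rank(x): 9->6, 8->5, 7->4, 5->3, 2->2, 12->8, 19->10, 11->7, 13->9, 1->1
rank(y): 6->6, 5->5, 4->4, 3->3, 2->2, 8->8, 7->7, 10->10, 9->9, 1->1
Step 2: d_i = R_x(i) - R_y(i); compute d_i^2.
  (6-6)^2=0, (5-5)^2=0, (4-4)^2=0, (3-3)^2=0, (2-2)^2=0, (8-8)^2=0, (10-7)^2=9, (7-10)^2=9, (9-9)^2=0, (1-1)^2=0
sum(d^2) = 18.
Step 3: rho = 1 - 6*18 / (10*(10^2 - 1)) = 1 - 108/990 = 0.890909.
Step 4: Under H0, t = rho * sqrt((n-2)/(1-rho^2)) = 5.5482 ~ t(8).
Step 5: Two-sided p-value from the t-distribution with 8 df = 0.000542.
Step 6: alpha = 0.05. reject H0.

rho = 0.8909, p = 0.000542, reject H0 at alpha = 0.05.


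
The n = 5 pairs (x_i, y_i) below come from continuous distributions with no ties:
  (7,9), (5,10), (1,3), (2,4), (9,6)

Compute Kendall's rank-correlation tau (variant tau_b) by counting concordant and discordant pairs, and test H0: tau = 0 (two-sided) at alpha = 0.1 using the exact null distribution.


Step 1: Enumerate the 10 unordered pairs (i,j) with i<j and classify each by sign(x_j-x_i) * sign(y_j-y_i).
  (1,2):dx=-2,dy=+1->D; (1,3):dx=-6,dy=-6->C; (1,4):dx=-5,dy=-5->C; (1,5):dx=+2,dy=-3->D
  (2,3):dx=-4,dy=-7->C; (2,4):dx=-3,dy=-6->C; (2,5):dx=+4,dy=-4->D; (3,4):dx=+1,dy=+1->C
  (3,5):dx=+8,dy=+3->C; (4,5):dx=+7,dy=+2->C
Step 2: C = 7, D = 3, total pairs = 10.
Step 3: tau = (C - D)/(n(n-1)/2) = (7 - 3)/10 = 0.400000.
Step 4: Exact two-sided p-value (enumerate n! = 120 permutations of y under H0): p = 0.483333.
Step 5: alpha = 0.1. fail to reject H0.

tau_b = 0.4000 (C=7, D=3), p = 0.483333, fail to reject H0.


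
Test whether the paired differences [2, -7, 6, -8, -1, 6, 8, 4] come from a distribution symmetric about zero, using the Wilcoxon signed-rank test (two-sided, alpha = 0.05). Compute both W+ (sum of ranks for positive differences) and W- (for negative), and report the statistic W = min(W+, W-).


Step 1: Drop any zero differences (none here) and take |d_i|.
|d| = [2, 7, 6, 8, 1, 6, 8, 4]
Step 2: Midrank |d_i| (ties get averaged ranks).
ranks: |2|->2, |7|->6, |6|->4.5, |8|->7.5, |1|->1, |6|->4.5, |8|->7.5, |4|->3
Step 3: Attach original signs; sum ranks with positive sign and with negative sign.
W+ = 2 + 4.5 + 4.5 + 7.5 + 3 = 21.5
W- = 6 + 7.5 + 1 = 14.5
(Check: W+ + W- = 36 should equal n(n+1)/2 = 36.)
Step 4: Test statistic W = min(W+, W-) = 14.5.
Step 5: Ties in |d|, so use the tie-corrected normal approximation.
        E[W] = n(n+1)/4 = 8*9/4 = 18.
        Tie groups: |d|=6 (t=2), |d|=8 (t=2); sum(t^3 - t) = 12.
        Var[W] = n(n+1)(2n+1)/24 - sum(t^3-t)/48 = 1224/24 - 12/48 = 50.75.
        z = (W - E[W]) / sqrt(Var[W]) = (14.5 - 18) / 7.1239 = -0.4913.
        Two-sided p = 2*Phi(z) = 0.623212.
Step 6: alpha = 0.05. fail to reject H0.

W+ = 21.5, W- = 14.5, W = min = 14.5, p = 0.623212, fail to reject H0.


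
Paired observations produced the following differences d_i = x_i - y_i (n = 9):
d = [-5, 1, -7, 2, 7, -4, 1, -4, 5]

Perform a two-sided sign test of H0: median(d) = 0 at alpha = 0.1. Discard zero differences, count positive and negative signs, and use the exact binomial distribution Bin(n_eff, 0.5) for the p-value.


Step 1: Discard zero differences. Original n = 9; n_eff = number of nonzero differences = 9.
Nonzero differences (with sign): -5, +1, -7, +2, +7, -4, +1, -4, +5
Step 2: Count signs: positive = 5, negative = 4.
Step 3: Under H0: P(positive) = 0.5, so the number of positives S ~ Bin(9, 0.5).
Step 4: Two-sided exact p-value = sum of Bin(9,0.5) probabilities at or below the observed probability = 1.000000.
Step 5: alpha = 0.1. fail to reject H0.

n_eff = 9, pos = 5, neg = 4, p = 1.000000, fail to reject H0.


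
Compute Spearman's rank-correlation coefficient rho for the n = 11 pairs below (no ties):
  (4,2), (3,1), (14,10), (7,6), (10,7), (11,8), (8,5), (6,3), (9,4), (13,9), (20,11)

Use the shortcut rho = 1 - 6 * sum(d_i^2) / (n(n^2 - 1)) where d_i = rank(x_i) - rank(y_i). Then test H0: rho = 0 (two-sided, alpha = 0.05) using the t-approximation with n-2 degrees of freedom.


Step 1: Rank x and y separately (midranks; no ties here).
rank(x): 4->2, 3->1, 14->10, 7->4, 10->7, 11->8, 8->5, 6->3, 9->6, 13->9, 20->11
rank(y): 2->2, 1->1, 10->10, 6->6, 7->7, 8->8, 5->5, 3->3, 4->4, 9->9, 11->11
Step 2: d_i = R_x(i) - R_y(i); compute d_i^2.
  (2-2)^2=0, (1-1)^2=0, (10-10)^2=0, (4-6)^2=4, (7-7)^2=0, (8-8)^2=0, (5-5)^2=0, (3-3)^2=0, (6-4)^2=4, (9-9)^2=0, (11-11)^2=0
sum(d^2) = 8.
Step 3: rho = 1 - 6*8 / (11*(11^2 - 1)) = 1 - 48/1320 = 0.963636.
Step 4: Under H0, t = rho * sqrt((n-2)/(1-rho^2)) = 10.8186 ~ t(9).
Step 5: Two-sided p-value from the t-distribution with 9 df = 0.000002.
Step 6: alpha = 0.05. reject H0.

rho = 0.9636, p = 0.000002, reject H0 at alpha = 0.05.


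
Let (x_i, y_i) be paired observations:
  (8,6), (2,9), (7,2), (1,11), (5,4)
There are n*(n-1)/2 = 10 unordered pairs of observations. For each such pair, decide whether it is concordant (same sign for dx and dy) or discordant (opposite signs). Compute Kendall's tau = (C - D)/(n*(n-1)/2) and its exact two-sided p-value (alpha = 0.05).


Step 1: Enumerate the 10 unordered pairs (i,j) with i<j and classify each by sign(x_j-x_i) * sign(y_j-y_i).
  (1,2):dx=-6,dy=+3->D; (1,3):dx=-1,dy=-4->C; (1,4):dx=-7,dy=+5->D; (1,5):dx=-3,dy=-2->C
  (2,3):dx=+5,dy=-7->D; (2,4):dx=-1,dy=+2->D; (2,5):dx=+3,dy=-5->D; (3,4):dx=-6,dy=+9->D
  (3,5):dx=-2,dy=+2->D; (4,5):dx=+4,dy=-7->D
Step 2: C = 2, D = 8, total pairs = 10.
Step 3: tau = (C - D)/(n(n-1)/2) = (2 - 8)/10 = -0.600000.
Step 4: Exact two-sided p-value (enumerate n! = 120 permutations of y under H0): p = 0.233333.
Step 5: alpha = 0.05. fail to reject H0.

tau_b = -0.6000 (C=2, D=8), p = 0.233333, fail to reject H0.


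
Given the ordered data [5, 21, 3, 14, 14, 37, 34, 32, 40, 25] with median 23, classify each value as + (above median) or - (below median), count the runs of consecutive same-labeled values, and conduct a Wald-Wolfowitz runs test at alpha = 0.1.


Step 1: Compute median = 23; label A = above, B = below.
Labels in order: BBBBBAAAAA  (n_A = 5, n_B = 5)
Step 2: Count runs R = 2.
Step 3: Under H0 (random ordering), E[R] = 2*n_A*n_B/(n_A+n_B) + 1 = 2*5*5/10 + 1 = 6.0000.
        Var[R] = 2*n_A*n_B*(2*n_A*n_B - n_A - n_B) / ((n_A+n_B)^2 * (n_A+n_B-1)) = 2000/900 = 2.2222.
        SD[R] = 1.4907.
Step 4: Continuity-corrected z = (R + 0.5 - E[R]) / SD[R] = (2 + 0.5 - 6.0000) / 1.4907 = -2.3479.
Step 5: Two-sided p-value via normal approximation = 2*(1 - Phi(|z|)) = 0.018881.
Step 6: alpha = 0.1. reject H0.

R = 2, z = -2.3479, p = 0.018881, reject H0.


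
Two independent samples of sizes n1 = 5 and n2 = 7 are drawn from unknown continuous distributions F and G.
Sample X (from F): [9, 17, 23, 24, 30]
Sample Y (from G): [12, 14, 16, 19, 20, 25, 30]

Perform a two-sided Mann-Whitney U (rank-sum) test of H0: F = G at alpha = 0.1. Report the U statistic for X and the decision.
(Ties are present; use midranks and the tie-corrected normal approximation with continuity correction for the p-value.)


Step 1: Combine and sort all 12 observations; assign midranks.
sorted (value, group): (9,X), (12,Y), (14,Y), (16,Y), (17,X), (19,Y), (20,Y), (23,X), (24,X), (25,Y), (30,X), (30,Y)
ranks: 9->1, 12->2, 14->3, 16->4, 17->5, 19->6, 20->7, 23->8, 24->9, 25->10, 30->11.5, 30->11.5
Step 2: Rank sum for X: R1 = 1 + 5 + 8 + 9 + 11.5 = 34.5.
Step 3: U_X = R1 - n1(n1+1)/2 = 34.5 - 5*6/2 = 34.5 - 15 = 19.5.
       U_Y = n1*n2 - U_X = 35 - 19.5 = 15.5.
Step 4: Ties are present, so use the tie-corrected normal approximation (with continuity correction) for the p-value.
Step 5: p-value = 0.807210; compare to alpha = 0.1. fail to reject H0.

U_X = 19.5, p = 0.807210, fail to reject H0 at alpha = 0.1.


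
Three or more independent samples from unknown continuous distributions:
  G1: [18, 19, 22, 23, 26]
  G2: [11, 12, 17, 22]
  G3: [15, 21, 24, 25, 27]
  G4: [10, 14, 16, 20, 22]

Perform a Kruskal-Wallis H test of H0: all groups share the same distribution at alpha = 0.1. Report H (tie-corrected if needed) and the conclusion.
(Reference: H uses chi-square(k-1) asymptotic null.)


Step 1: Combine all N = 19 observations and assign midranks.
sorted (value, group, rank): (10,G4,1), (11,G2,2), (12,G2,3), (14,G4,4), (15,G3,5), (16,G4,6), (17,G2,7), (18,G1,8), (19,G1,9), (20,G4,10), (21,G3,11), (22,G1,13), (22,G2,13), (22,G4,13), (23,G1,15), (24,G3,16), (25,G3,17), (26,G1,18), (27,G3,19)
Step 2: Sum ranks within each group.
R_1 = 63 (n_1 = 5)
R_2 = 25 (n_2 = 4)
R_3 = 68 (n_3 = 5)
R_4 = 34 (n_4 = 5)
Step 3: H = 12/(N(N+1)) * sum(R_i^2/n_i) - 3(N+1)
     = 12/(19*20) * (63^2/5 + 25^2/4 + 68^2/5 + 34^2/5) - 3*20
     = 0.031579 * 2106.05 - 60
     = 6.506842.
Step 4: Ties present; correction factor C = 1 - 24/(19^3 - 19) = 0.996491. Corrected H = 6.506842 / 0.996491 = 6.529754.
Step 5: Under H0, H ~ chi^2(3); p-value = 0.088496.
Step 6: alpha = 0.1. reject H0.

H = 6.5298, df = 3, p = 0.088496, reject H0.


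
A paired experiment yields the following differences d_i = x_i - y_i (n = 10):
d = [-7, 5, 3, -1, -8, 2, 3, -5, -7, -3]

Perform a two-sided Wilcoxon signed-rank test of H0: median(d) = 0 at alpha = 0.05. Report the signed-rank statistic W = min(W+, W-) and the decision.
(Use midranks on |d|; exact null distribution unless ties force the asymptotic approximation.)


Step 1: Drop any zero differences (none here) and take |d_i|.
|d| = [7, 5, 3, 1, 8, 2, 3, 5, 7, 3]
Step 2: Midrank |d_i| (ties get averaged ranks).
ranks: |7|->8.5, |5|->6.5, |3|->4, |1|->1, |8|->10, |2|->2, |3|->4, |5|->6.5, |7|->8.5, |3|->4
Step 3: Attach original signs; sum ranks with positive sign and with negative sign.
W+ = 6.5 + 4 + 2 + 4 = 16.5
W- = 8.5 + 1 + 10 + 6.5 + 8.5 + 4 = 38.5
(Check: W+ + W- = 55 should equal n(n+1)/2 = 55.)
Step 4: Test statistic W = min(W+, W-) = 16.5.
Step 5: Ties in |d|, so use the tie-corrected normal approximation.
        E[W] = n(n+1)/4 = 10*11/4 = 27.5.
        Tie groups: |d|=3 (t=3), |d|=5 (t=2), |d|=7 (t=2); sum(t^3 - t) = 36.
        Var[W] = n(n+1)(2n+1)/24 - sum(t^3-t)/48 = 2310/24 - 36/48 = 95.5.
        z = (W - E[W]) / sqrt(Var[W]) = (16.5 - 27.5) / 9.7724 = -1.1256.
        Two-sided p = 2*Phi(z) = 0.260327.
Step 6: alpha = 0.05. fail to reject H0.

W+ = 16.5, W- = 38.5, W = min = 16.5, p = 0.260327, fail to reject H0.


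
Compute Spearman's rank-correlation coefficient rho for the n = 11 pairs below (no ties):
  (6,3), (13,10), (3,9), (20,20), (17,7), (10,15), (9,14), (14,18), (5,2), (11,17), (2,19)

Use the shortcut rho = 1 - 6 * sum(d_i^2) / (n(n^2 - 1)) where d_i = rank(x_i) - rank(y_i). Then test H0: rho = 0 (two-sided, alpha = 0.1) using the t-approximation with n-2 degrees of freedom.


Step 1: Rank x and y separately (midranks; no ties here).
rank(x): 6->4, 13->8, 3->2, 20->11, 17->10, 10->6, 9->5, 14->9, 5->3, 11->7, 2->1
rank(y): 3->2, 10->5, 9->4, 20->11, 7->3, 15->7, 14->6, 18->9, 2->1, 17->8, 19->10
Step 2: d_i = R_x(i) - R_y(i); compute d_i^2.
  (4-2)^2=4, (8-5)^2=9, (2-4)^2=4, (11-11)^2=0, (10-3)^2=49, (6-7)^2=1, (5-6)^2=1, (9-9)^2=0, (3-1)^2=4, (7-8)^2=1, (1-10)^2=81
sum(d^2) = 154.
Step 3: rho = 1 - 6*154 / (11*(11^2 - 1)) = 1 - 924/1320 = 0.300000.
Step 4: Under H0, t = rho * sqrt((n-2)/(1-rho^2)) = 0.9435 ~ t(9).
Step 5: Two-sided p-value from the t-distribution with 9 df = 0.370083.
Step 6: alpha = 0.1. fail to reject H0.

rho = 0.3000, p = 0.370083, fail to reject H0 at alpha = 0.1.


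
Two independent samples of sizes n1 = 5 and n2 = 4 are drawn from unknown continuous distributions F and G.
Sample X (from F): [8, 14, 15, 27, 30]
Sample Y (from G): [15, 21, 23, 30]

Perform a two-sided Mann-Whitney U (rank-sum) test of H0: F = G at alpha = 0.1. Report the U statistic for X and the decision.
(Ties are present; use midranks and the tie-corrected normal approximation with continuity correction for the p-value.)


Step 1: Combine and sort all 9 observations; assign midranks.
sorted (value, group): (8,X), (14,X), (15,X), (15,Y), (21,Y), (23,Y), (27,X), (30,X), (30,Y)
ranks: 8->1, 14->2, 15->3.5, 15->3.5, 21->5, 23->6, 27->7, 30->8.5, 30->8.5
Step 2: Rank sum for X: R1 = 1 + 2 + 3.5 + 7 + 8.5 = 22.
Step 3: U_X = R1 - n1(n1+1)/2 = 22 - 5*6/2 = 22 - 15 = 7.
       U_Y = n1*n2 - U_X = 20 - 7 = 13.
Step 4: Ties are present, so use the tie-corrected normal approximation (with continuity correction) for the p-value.
Step 5: p-value = 0.536878; compare to alpha = 0.1. fail to reject H0.

U_X = 7, p = 0.536878, fail to reject H0 at alpha = 0.1.


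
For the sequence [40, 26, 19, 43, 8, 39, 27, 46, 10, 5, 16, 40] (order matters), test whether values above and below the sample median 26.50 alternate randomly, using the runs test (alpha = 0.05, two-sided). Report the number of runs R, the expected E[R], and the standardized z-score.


Step 1: Compute median = 26.50; label A = above, B = below.
Labels in order: ABBABAAABBBA  (n_A = 6, n_B = 6)
Step 2: Count runs R = 7.
Step 3: Under H0 (random ordering), E[R] = 2*n_A*n_B/(n_A+n_B) + 1 = 2*6*6/12 + 1 = 7.0000.
        Var[R] = 2*n_A*n_B*(2*n_A*n_B - n_A - n_B) / ((n_A+n_B)^2 * (n_A+n_B-1)) = 4320/1584 = 2.7273.
        SD[R] = 1.6514.
Step 4: R = E[R], so z = 0 with no continuity correction.
Step 5: Two-sided p-value via normal approximation = 2*(1 - Phi(|z|)) = 1.000000.
Step 6: alpha = 0.05. fail to reject H0.

R = 7, z = 0.0000, p = 1.000000, fail to reject H0.


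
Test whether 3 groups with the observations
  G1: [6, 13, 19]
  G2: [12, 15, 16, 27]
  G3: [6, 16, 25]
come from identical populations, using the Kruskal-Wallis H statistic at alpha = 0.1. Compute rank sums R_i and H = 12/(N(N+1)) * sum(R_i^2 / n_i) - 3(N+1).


Step 1: Combine all N = 10 observations and assign midranks.
sorted (value, group, rank): (6,G1,1.5), (6,G3,1.5), (12,G2,3), (13,G1,4), (15,G2,5), (16,G2,6.5), (16,G3,6.5), (19,G1,8), (25,G3,9), (27,G2,10)
Step 2: Sum ranks within each group.
R_1 = 13.5 (n_1 = 3)
R_2 = 24.5 (n_2 = 4)
R_3 = 17 (n_3 = 3)
Step 3: H = 12/(N(N+1)) * sum(R_i^2/n_i) - 3(N+1)
     = 12/(10*11) * (13.5^2/3 + 24.5^2/4 + 17^2/3) - 3*11
     = 0.109091 * 307.146 - 33
     = 0.506818.
Step 4: Ties present; correction factor C = 1 - 12/(10^3 - 10) = 0.987879. Corrected H = 0.506818 / 0.987879 = 0.513037.
Step 5: Under H0, H ~ chi^2(2); p-value = 0.773741.
Step 6: alpha = 0.1. fail to reject H0.

H = 0.5130, df = 2, p = 0.773741, fail to reject H0.


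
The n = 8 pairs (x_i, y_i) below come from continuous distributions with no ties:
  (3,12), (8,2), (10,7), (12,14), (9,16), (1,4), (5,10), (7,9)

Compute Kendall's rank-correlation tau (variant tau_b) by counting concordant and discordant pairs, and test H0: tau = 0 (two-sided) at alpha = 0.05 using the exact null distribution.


Step 1: Enumerate the 28 unordered pairs (i,j) with i<j and classify each by sign(x_j-x_i) * sign(y_j-y_i).
  (1,2):dx=+5,dy=-10->D; (1,3):dx=+7,dy=-5->D; (1,4):dx=+9,dy=+2->C; (1,5):dx=+6,dy=+4->C
  (1,6):dx=-2,dy=-8->C; (1,7):dx=+2,dy=-2->D; (1,8):dx=+4,dy=-3->D; (2,3):dx=+2,dy=+5->C
  (2,4):dx=+4,dy=+12->C; (2,5):dx=+1,dy=+14->C; (2,6):dx=-7,dy=+2->D; (2,7):dx=-3,dy=+8->D
  (2,8):dx=-1,dy=+7->D; (3,4):dx=+2,dy=+7->C; (3,5):dx=-1,dy=+9->D; (3,6):dx=-9,dy=-3->C
  (3,7):dx=-5,dy=+3->D; (3,8):dx=-3,dy=+2->D; (4,5):dx=-3,dy=+2->D; (4,6):dx=-11,dy=-10->C
  (4,7):dx=-7,dy=-4->C; (4,8):dx=-5,dy=-5->C; (5,6):dx=-8,dy=-12->C; (5,7):dx=-4,dy=-6->C
  (5,8):dx=-2,dy=-7->C; (6,7):dx=+4,dy=+6->C; (6,8):dx=+6,dy=+5->C; (7,8):dx=+2,dy=-1->D
Step 2: C = 16, D = 12, total pairs = 28.
Step 3: tau = (C - D)/(n(n-1)/2) = (16 - 12)/28 = 0.142857.
Step 4: Exact two-sided p-value (enumerate n! = 40320 permutations of y under H0): p = 0.719544.
Step 5: alpha = 0.05. fail to reject H0.

tau_b = 0.1429 (C=16, D=12), p = 0.719544, fail to reject H0.


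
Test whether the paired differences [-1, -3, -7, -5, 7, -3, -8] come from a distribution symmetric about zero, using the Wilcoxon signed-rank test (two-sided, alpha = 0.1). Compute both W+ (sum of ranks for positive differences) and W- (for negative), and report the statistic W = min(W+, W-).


Step 1: Drop any zero differences (none here) and take |d_i|.
|d| = [1, 3, 7, 5, 7, 3, 8]
Step 2: Midrank |d_i| (ties get averaged ranks).
ranks: |1|->1, |3|->2.5, |7|->5.5, |5|->4, |7|->5.5, |3|->2.5, |8|->7
Step 3: Attach original signs; sum ranks with positive sign and with negative sign.
W+ = 5.5 = 5.5
W- = 1 + 2.5 + 5.5 + 4 + 2.5 + 7 = 22.5
(Check: W+ + W- = 28 should equal n(n+1)/2 = 28.)
Step 4: Test statistic W = min(W+, W-) = 5.5.
Step 5: Ties in |d|, so use the tie-corrected normal approximation.
        E[W] = n(n+1)/4 = 7*8/4 = 14.
        Tie groups: |d|=3 (t=2), |d|=7 (t=2); sum(t^3 - t) = 12.
        Var[W] = n(n+1)(2n+1)/24 - sum(t^3-t)/48 = 840/24 - 12/48 = 34.75.
        z = (W - E[W]) / sqrt(Var[W]) = (5.5 - 14) / 5.8949 = -1.4419.
        Two-sided p = 2*Phi(z) = 0.149325.
Step 6: alpha = 0.1. fail to reject H0.

W+ = 5.5, W- = 22.5, W = min = 5.5, p = 0.149325, fail to reject H0.


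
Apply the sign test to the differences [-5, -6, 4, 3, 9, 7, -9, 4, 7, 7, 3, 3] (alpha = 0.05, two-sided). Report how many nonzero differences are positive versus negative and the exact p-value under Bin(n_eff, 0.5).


Step 1: Discard zero differences. Original n = 12; n_eff = number of nonzero differences = 12.
Nonzero differences (with sign): -5, -6, +4, +3, +9, +7, -9, +4, +7, +7, +3, +3
Step 2: Count signs: positive = 9, negative = 3.
Step 3: Under H0: P(positive) = 0.5, so the number of positives S ~ Bin(12, 0.5).
Step 4: Two-sided exact p-value = sum of Bin(12,0.5) probabilities at or below the observed probability = 0.145996.
Step 5: alpha = 0.05. fail to reject H0.

n_eff = 12, pos = 9, neg = 3, p = 0.145996, fail to reject H0.


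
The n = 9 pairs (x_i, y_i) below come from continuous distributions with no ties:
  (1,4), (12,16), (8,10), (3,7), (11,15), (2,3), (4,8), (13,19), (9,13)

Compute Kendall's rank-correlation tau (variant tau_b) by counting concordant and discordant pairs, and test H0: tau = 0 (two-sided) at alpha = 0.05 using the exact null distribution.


Step 1: Enumerate the 36 unordered pairs (i,j) with i<j and classify each by sign(x_j-x_i) * sign(y_j-y_i).
  (1,2):dx=+11,dy=+12->C; (1,3):dx=+7,dy=+6->C; (1,4):dx=+2,dy=+3->C; (1,5):dx=+10,dy=+11->C
  (1,6):dx=+1,dy=-1->D; (1,7):dx=+3,dy=+4->C; (1,8):dx=+12,dy=+15->C; (1,9):dx=+8,dy=+9->C
  (2,3):dx=-4,dy=-6->C; (2,4):dx=-9,dy=-9->C; (2,5):dx=-1,dy=-1->C; (2,6):dx=-10,dy=-13->C
  (2,7):dx=-8,dy=-8->C; (2,8):dx=+1,dy=+3->C; (2,9):dx=-3,dy=-3->C; (3,4):dx=-5,dy=-3->C
  (3,5):dx=+3,dy=+5->C; (3,6):dx=-6,dy=-7->C; (3,7):dx=-4,dy=-2->C; (3,8):dx=+5,dy=+9->C
  (3,9):dx=+1,dy=+3->C; (4,5):dx=+8,dy=+8->C; (4,6):dx=-1,dy=-4->C; (4,7):dx=+1,dy=+1->C
  (4,8):dx=+10,dy=+12->C; (4,9):dx=+6,dy=+6->C; (5,6):dx=-9,dy=-12->C; (5,7):dx=-7,dy=-7->C
  (5,8):dx=+2,dy=+4->C; (5,9):dx=-2,dy=-2->C; (6,7):dx=+2,dy=+5->C; (6,8):dx=+11,dy=+16->C
  (6,9):dx=+7,dy=+10->C; (7,8):dx=+9,dy=+11->C; (7,9):dx=+5,dy=+5->C; (8,9):dx=-4,dy=-6->C
Step 2: C = 35, D = 1, total pairs = 36.
Step 3: tau = (C - D)/(n(n-1)/2) = (35 - 1)/36 = 0.944444.
Step 4: Exact two-sided p-value (enumerate n! = 362880 permutations of y under H0): p = 0.000050.
Step 5: alpha = 0.05. reject H0.

tau_b = 0.9444 (C=35, D=1), p = 0.000050, reject H0.


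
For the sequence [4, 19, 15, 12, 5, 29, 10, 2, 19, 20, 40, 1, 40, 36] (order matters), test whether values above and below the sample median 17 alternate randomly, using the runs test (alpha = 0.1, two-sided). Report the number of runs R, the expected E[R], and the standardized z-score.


Step 1: Compute median = 17; label A = above, B = below.
Labels in order: BABBBABBAAABAA  (n_A = 7, n_B = 7)
Step 2: Count runs R = 8.
Step 3: Under H0 (random ordering), E[R] = 2*n_A*n_B/(n_A+n_B) + 1 = 2*7*7/14 + 1 = 8.0000.
        Var[R] = 2*n_A*n_B*(2*n_A*n_B - n_A - n_B) / ((n_A+n_B)^2 * (n_A+n_B-1)) = 8232/2548 = 3.2308.
        SD[R] = 1.7974.
Step 4: R = E[R], so z = 0 with no continuity correction.
Step 5: Two-sided p-value via normal approximation = 2*(1 - Phi(|z|)) = 1.000000.
Step 6: alpha = 0.1. fail to reject H0.

R = 8, z = 0.0000, p = 1.000000, fail to reject H0.


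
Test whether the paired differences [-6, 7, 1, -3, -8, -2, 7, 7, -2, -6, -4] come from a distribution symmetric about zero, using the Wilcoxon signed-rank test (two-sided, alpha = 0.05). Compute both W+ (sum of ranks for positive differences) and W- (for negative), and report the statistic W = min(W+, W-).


Step 1: Drop any zero differences (none here) and take |d_i|.
|d| = [6, 7, 1, 3, 8, 2, 7, 7, 2, 6, 4]
Step 2: Midrank |d_i| (ties get averaged ranks).
ranks: |6|->6.5, |7|->9, |1|->1, |3|->4, |8|->11, |2|->2.5, |7|->9, |7|->9, |2|->2.5, |6|->6.5, |4|->5
Step 3: Attach original signs; sum ranks with positive sign and with negative sign.
W+ = 9 + 1 + 9 + 9 = 28
W- = 6.5 + 4 + 11 + 2.5 + 2.5 + 6.5 + 5 = 38
(Check: W+ + W- = 66 should equal n(n+1)/2 = 66.)
Step 4: Test statistic W = min(W+, W-) = 28.
Step 5: Ties in |d|, so use the tie-corrected normal approximation.
        E[W] = n(n+1)/4 = 11*12/4 = 33.
        Tie groups: |d|=2 (t=2), |d|=6 (t=2), |d|=7 (t=3); sum(t^3 - t) = 36.
        Var[W] = n(n+1)(2n+1)/24 - sum(t^3-t)/48 = 3036/24 - 36/48 = 125.75.
        z = (W - E[W]) / sqrt(Var[W]) = (28 - 33) / 11.2138 = -0.4459.
        Two-sided p = 2*Phi(z) = 0.655685.
Step 6: alpha = 0.05. fail to reject H0.

W+ = 28, W- = 38, W = min = 28, p = 0.655685, fail to reject H0.


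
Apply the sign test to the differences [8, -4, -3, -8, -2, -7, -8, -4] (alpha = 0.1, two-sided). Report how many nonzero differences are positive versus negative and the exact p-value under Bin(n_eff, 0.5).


Step 1: Discard zero differences. Original n = 8; n_eff = number of nonzero differences = 8.
Nonzero differences (with sign): +8, -4, -3, -8, -2, -7, -8, -4
Step 2: Count signs: positive = 1, negative = 7.
Step 3: Under H0: P(positive) = 0.5, so the number of positives S ~ Bin(8, 0.5).
Step 4: Two-sided exact p-value = sum of Bin(8,0.5) probabilities at or below the observed probability = 0.070312.
Step 5: alpha = 0.1. reject H0.

n_eff = 8, pos = 1, neg = 7, p = 0.070312, reject H0.


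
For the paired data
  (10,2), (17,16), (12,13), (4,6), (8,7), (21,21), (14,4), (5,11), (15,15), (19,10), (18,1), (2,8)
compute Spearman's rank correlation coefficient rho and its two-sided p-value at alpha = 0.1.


Step 1: Rank x and y separately (midranks; no ties here).
rank(x): 10->5, 17->9, 12->6, 4->2, 8->4, 21->12, 14->7, 5->3, 15->8, 19->11, 18->10, 2->1
rank(y): 2->2, 16->11, 13->9, 6->4, 7->5, 21->12, 4->3, 11->8, 15->10, 10->7, 1->1, 8->6
Step 2: d_i = R_x(i) - R_y(i); compute d_i^2.
  (5-2)^2=9, (9-11)^2=4, (6-9)^2=9, (2-4)^2=4, (4-5)^2=1, (12-12)^2=0, (7-3)^2=16, (3-8)^2=25, (8-10)^2=4, (11-7)^2=16, (10-1)^2=81, (1-6)^2=25
sum(d^2) = 194.
Step 3: rho = 1 - 6*194 / (12*(12^2 - 1)) = 1 - 1164/1716 = 0.321678.
Step 4: Under H0, t = rho * sqrt((n-2)/(1-rho^2)) = 1.0743 ~ t(10).
Step 5: Two-sided p-value from the t-distribution with 10 df = 0.307910.
Step 6: alpha = 0.1. fail to reject H0.

rho = 0.3217, p = 0.307910, fail to reject H0 at alpha = 0.1.


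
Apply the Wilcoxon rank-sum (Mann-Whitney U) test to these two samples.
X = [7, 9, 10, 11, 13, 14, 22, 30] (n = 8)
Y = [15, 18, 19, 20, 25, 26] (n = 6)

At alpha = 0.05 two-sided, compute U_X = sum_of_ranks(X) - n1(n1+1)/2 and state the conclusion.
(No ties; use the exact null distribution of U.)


Step 1: Combine and sort all 14 observations; assign midranks.
sorted (value, group): (7,X), (9,X), (10,X), (11,X), (13,X), (14,X), (15,Y), (18,Y), (19,Y), (20,Y), (22,X), (25,Y), (26,Y), (30,X)
ranks: 7->1, 9->2, 10->3, 11->4, 13->5, 14->6, 15->7, 18->8, 19->9, 20->10, 22->11, 25->12, 26->13, 30->14
Step 2: Rank sum for X: R1 = 1 + 2 + 3 + 4 + 5 + 6 + 11 + 14 = 46.
Step 3: U_X = R1 - n1(n1+1)/2 = 46 - 8*9/2 = 46 - 36 = 10.
       U_Y = n1*n2 - U_X = 48 - 10 = 38.
Step 4: No ties, so the exact null distribution of U (based on enumerating the C(14,8) = 3003 equally likely rank assignments) gives the two-sided p-value.
Step 5: p-value = 0.081252; compare to alpha = 0.05. fail to reject H0.

U_X = 10, p = 0.081252, fail to reject H0 at alpha = 0.05.


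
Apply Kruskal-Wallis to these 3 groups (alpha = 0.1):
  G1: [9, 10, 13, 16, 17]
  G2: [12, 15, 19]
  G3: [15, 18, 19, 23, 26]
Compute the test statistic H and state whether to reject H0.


Step 1: Combine all N = 13 observations and assign midranks.
sorted (value, group, rank): (9,G1,1), (10,G1,2), (12,G2,3), (13,G1,4), (15,G2,5.5), (15,G3,5.5), (16,G1,7), (17,G1,8), (18,G3,9), (19,G2,10.5), (19,G3,10.5), (23,G3,12), (26,G3,13)
Step 2: Sum ranks within each group.
R_1 = 22 (n_1 = 5)
R_2 = 19 (n_2 = 3)
R_3 = 50 (n_3 = 5)
Step 3: H = 12/(N(N+1)) * sum(R_i^2/n_i) - 3(N+1)
     = 12/(13*14) * (22^2/5 + 19^2/3 + 50^2/5) - 3*14
     = 0.065934 * 717.133 - 42
     = 5.283516.
Step 4: Ties present; correction factor C = 1 - 12/(13^3 - 13) = 0.994505. Corrected H = 5.283516 / 0.994505 = 5.312707.
Step 5: Under H0, H ~ chi^2(2); p-value = 0.070204.
Step 6: alpha = 0.1. reject H0.

H = 5.3127, df = 2, p = 0.070204, reject H0.


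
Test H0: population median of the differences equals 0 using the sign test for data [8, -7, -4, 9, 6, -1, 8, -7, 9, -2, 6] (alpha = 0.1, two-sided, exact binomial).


Step 1: Discard zero differences. Original n = 11; n_eff = number of nonzero differences = 11.
Nonzero differences (with sign): +8, -7, -4, +9, +6, -1, +8, -7, +9, -2, +6
Step 2: Count signs: positive = 6, negative = 5.
Step 3: Under H0: P(positive) = 0.5, so the number of positives S ~ Bin(11, 0.5).
Step 4: Two-sided exact p-value = sum of Bin(11,0.5) probabilities at or below the observed probability = 1.000000.
Step 5: alpha = 0.1. fail to reject H0.

n_eff = 11, pos = 6, neg = 5, p = 1.000000, fail to reject H0.


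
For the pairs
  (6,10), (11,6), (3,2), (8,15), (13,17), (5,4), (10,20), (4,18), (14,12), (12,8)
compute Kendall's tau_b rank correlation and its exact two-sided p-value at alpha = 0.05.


Step 1: Enumerate the 45 unordered pairs (i,j) with i<j and classify each by sign(x_j-x_i) * sign(y_j-y_i).
  (1,2):dx=+5,dy=-4->D; (1,3):dx=-3,dy=-8->C; (1,4):dx=+2,dy=+5->C; (1,5):dx=+7,dy=+7->C
  (1,6):dx=-1,dy=-6->C; (1,7):dx=+4,dy=+10->C; (1,8):dx=-2,dy=+8->D; (1,9):dx=+8,dy=+2->C
  (1,10):dx=+6,dy=-2->D; (2,3):dx=-8,dy=-4->C; (2,4):dx=-3,dy=+9->D; (2,5):dx=+2,dy=+11->C
  (2,6):dx=-6,dy=-2->C; (2,7):dx=-1,dy=+14->D; (2,8):dx=-7,dy=+12->D; (2,9):dx=+3,dy=+6->C
  (2,10):dx=+1,dy=+2->C; (3,4):dx=+5,dy=+13->C; (3,5):dx=+10,dy=+15->C; (3,6):dx=+2,dy=+2->C
  (3,7):dx=+7,dy=+18->C; (3,8):dx=+1,dy=+16->C; (3,9):dx=+11,dy=+10->C; (3,10):dx=+9,dy=+6->C
  (4,5):dx=+5,dy=+2->C; (4,6):dx=-3,dy=-11->C; (4,7):dx=+2,dy=+5->C; (4,8):dx=-4,dy=+3->D
  (4,9):dx=+6,dy=-3->D; (4,10):dx=+4,dy=-7->D; (5,6):dx=-8,dy=-13->C; (5,7):dx=-3,dy=+3->D
  (5,8):dx=-9,dy=+1->D; (5,9):dx=+1,dy=-5->D; (5,10):dx=-1,dy=-9->C; (6,7):dx=+5,dy=+16->C
  (6,8):dx=-1,dy=+14->D; (6,9):dx=+9,dy=+8->C; (6,10):dx=+7,dy=+4->C; (7,8):dx=-6,dy=-2->C
  (7,9):dx=+4,dy=-8->D; (7,10):dx=+2,dy=-12->D; (8,9):dx=+10,dy=-6->D; (8,10):dx=+8,dy=-10->D
  (9,10):dx=-2,dy=-4->C
Step 2: C = 28, D = 17, total pairs = 45.
Step 3: tau = (C - D)/(n(n-1)/2) = (28 - 17)/45 = 0.244444.
Step 4: Exact two-sided p-value (enumerate n! = 3628800 permutations of y under H0): p = 0.380720.
Step 5: alpha = 0.05. fail to reject H0.

tau_b = 0.2444 (C=28, D=17), p = 0.380720, fail to reject H0.


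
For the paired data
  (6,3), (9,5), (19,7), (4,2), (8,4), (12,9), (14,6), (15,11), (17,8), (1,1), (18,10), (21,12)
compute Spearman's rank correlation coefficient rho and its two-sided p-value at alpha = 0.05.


Step 1: Rank x and y separately (midranks; no ties here).
rank(x): 6->3, 9->5, 19->11, 4->2, 8->4, 12->6, 14->7, 15->8, 17->9, 1->1, 18->10, 21->12
rank(y): 3->3, 5->5, 7->7, 2->2, 4->4, 9->9, 6->6, 11->11, 8->8, 1->1, 10->10, 12->12
Step 2: d_i = R_x(i) - R_y(i); compute d_i^2.
  (3-3)^2=0, (5-5)^2=0, (11-7)^2=16, (2-2)^2=0, (4-4)^2=0, (6-9)^2=9, (7-6)^2=1, (8-11)^2=9, (9-8)^2=1, (1-1)^2=0, (10-10)^2=0, (12-12)^2=0
sum(d^2) = 36.
Step 3: rho = 1 - 6*36 / (12*(12^2 - 1)) = 1 - 216/1716 = 0.874126.
Step 4: Under H0, t = rho * sqrt((n-2)/(1-rho^2)) = 5.6912 ~ t(10).
Step 5: Two-sided p-value from the t-distribution with 10 df = 0.000201.
Step 6: alpha = 0.05. reject H0.

rho = 0.8741, p = 0.000201, reject H0 at alpha = 0.05.


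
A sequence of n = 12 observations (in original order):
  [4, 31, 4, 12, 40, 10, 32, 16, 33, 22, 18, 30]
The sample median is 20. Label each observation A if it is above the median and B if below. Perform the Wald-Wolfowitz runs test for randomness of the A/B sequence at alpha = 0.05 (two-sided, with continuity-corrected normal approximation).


Step 1: Compute median = 20; label A = above, B = below.
Labels in order: BABBABABAABA  (n_A = 6, n_B = 6)
Step 2: Count runs R = 10.
Step 3: Under H0 (random ordering), E[R] = 2*n_A*n_B/(n_A+n_B) + 1 = 2*6*6/12 + 1 = 7.0000.
        Var[R] = 2*n_A*n_B*(2*n_A*n_B - n_A - n_B) / ((n_A+n_B)^2 * (n_A+n_B-1)) = 4320/1584 = 2.7273.
        SD[R] = 1.6514.
Step 4: Continuity-corrected z = (R - 0.5 - E[R]) / SD[R] = (10 - 0.5 - 7.0000) / 1.6514 = 1.5138.
Step 5: Two-sided p-value via normal approximation = 2*(1 - Phi(|z|)) = 0.130070.
Step 6: alpha = 0.05. fail to reject H0.

R = 10, z = 1.5138, p = 0.130070, fail to reject H0.


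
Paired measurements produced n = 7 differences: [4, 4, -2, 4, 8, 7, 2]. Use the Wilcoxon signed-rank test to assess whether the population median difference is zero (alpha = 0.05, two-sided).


Step 1: Drop any zero differences (none here) and take |d_i|.
|d| = [4, 4, 2, 4, 8, 7, 2]
Step 2: Midrank |d_i| (ties get averaged ranks).
ranks: |4|->4, |4|->4, |2|->1.5, |4|->4, |8|->7, |7|->6, |2|->1.5
Step 3: Attach original signs; sum ranks with positive sign and with negative sign.
W+ = 4 + 4 + 4 + 7 + 6 + 1.5 = 26.5
W- = 1.5 = 1.5
(Check: W+ + W- = 28 should equal n(n+1)/2 = 28.)
Step 4: Test statistic W = min(W+, W-) = 1.5.
Step 5: Ties in |d|, so use the tie-corrected normal approximation.
        E[W] = n(n+1)/4 = 7*8/4 = 14.
        Tie groups: |d|=2 (t=2), |d|=4 (t=3); sum(t^3 - t) = 30.
        Var[W] = n(n+1)(2n+1)/24 - sum(t^3-t)/48 = 840/24 - 30/48 = 34.375.
        z = (W - E[W]) / sqrt(Var[W]) = (1.5 - 14) / 5.8630 = -2.1320.
        Two-sided p = 2*Phi(z) = 0.033006.
Step 6: alpha = 0.05. reject H0.

W+ = 26.5, W- = 1.5, W = min = 1.5, p = 0.033006, reject H0.


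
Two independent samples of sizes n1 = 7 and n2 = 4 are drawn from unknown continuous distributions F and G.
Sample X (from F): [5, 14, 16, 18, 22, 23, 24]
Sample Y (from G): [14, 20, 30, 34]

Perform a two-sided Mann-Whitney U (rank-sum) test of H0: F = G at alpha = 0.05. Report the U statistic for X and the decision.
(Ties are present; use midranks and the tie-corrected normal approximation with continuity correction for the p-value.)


Step 1: Combine and sort all 11 observations; assign midranks.
sorted (value, group): (5,X), (14,X), (14,Y), (16,X), (18,X), (20,Y), (22,X), (23,X), (24,X), (30,Y), (34,Y)
ranks: 5->1, 14->2.5, 14->2.5, 16->4, 18->5, 20->6, 22->7, 23->8, 24->9, 30->10, 34->11
Step 2: Rank sum for X: R1 = 1 + 2.5 + 4 + 5 + 7 + 8 + 9 = 36.5.
Step 3: U_X = R1 - n1(n1+1)/2 = 36.5 - 7*8/2 = 36.5 - 28 = 8.5.
       U_Y = n1*n2 - U_X = 28 - 8.5 = 19.5.
Step 4: Ties are present, so use the tie-corrected normal approximation (with continuity correction) for the p-value.
Step 5: p-value = 0.343605; compare to alpha = 0.05. fail to reject H0.

U_X = 8.5, p = 0.343605, fail to reject H0 at alpha = 0.05.


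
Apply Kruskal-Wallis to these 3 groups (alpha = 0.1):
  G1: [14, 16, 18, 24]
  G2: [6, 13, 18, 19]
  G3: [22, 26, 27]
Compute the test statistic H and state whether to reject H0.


Step 1: Combine all N = 11 observations and assign midranks.
sorted (value, group, rank): (6,G2,1), (13,G2,2), (14,G1,3), (16,G1,4), (18,G1,5.5), (18,G2,5.5), (19,G2,7), (22,G3,8), (24,G1,9), (26,G3,10), (27,G3,11)
Step 2: Sum ranks within each group.
R_1 = 21.5 (n_1 = 4)
R_2 = 15.5 (n_2 = 4)
R_3 = 29 (n_3 = 3)
Step 3: H = 12/(N(N+1)) * sum(R_i^2/n_i) - 3(N+1)
     = 12/(11*12) * (21.5^2/4 + 15.5^2/4 + 29^2/3) - 3*12
     = 0.090909 * 455.958 - 36
     = 5.450758.
Step 4: Ties present; correction factor C = 1 - 6/(11^3 - 11) = 0.995455. Corrected H = 5.450758 / 0.995455 = 5.475647.
Step 5: Under H0, H ~ chi^2(2); p-value = 0.064711.
Step 6: alpha = 0.1. reject H0.

H = 5.4756, df = 2, p = 0.064711, reject H0.
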